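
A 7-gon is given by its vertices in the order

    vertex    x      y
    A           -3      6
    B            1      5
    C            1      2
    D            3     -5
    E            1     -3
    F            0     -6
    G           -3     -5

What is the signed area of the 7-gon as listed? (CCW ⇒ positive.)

-48

A→B: (-3)(5) − (1)(6) = -21
B→C: (1)(2) − (1)(5) = -3
C→D: (1)(-5) − (3)(2) = -11
D→E: (3)(-3) − (1)(-5) = -4
E→F: (1)(-6) − (0)(-3) = -6
F→G: (0)(-5) − (-3)(-6) = -18
G→A: (-3)(6) − (-3)(-5) = -33
Σ = -96
Signed area = Σ/2 = -48 (negative ⇒ clockwise traversal).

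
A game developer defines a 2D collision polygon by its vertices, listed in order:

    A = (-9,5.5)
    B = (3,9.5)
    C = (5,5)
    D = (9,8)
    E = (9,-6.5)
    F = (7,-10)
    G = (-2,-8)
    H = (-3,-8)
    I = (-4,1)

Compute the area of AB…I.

Cross-terms: -102, -32.5, -5, -130.5, -44.5, -76, -8, -35, -13  ⇒  Σ = -446.5
Area = |Σ|/2 = 223.25.

223.25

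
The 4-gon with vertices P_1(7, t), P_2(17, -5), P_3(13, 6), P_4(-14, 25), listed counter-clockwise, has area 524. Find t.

Write out the shoelace sum; only the two edges meeting at P_1 involve t:
2·Area = [((-14)·t − 7·25) + (7·(-5) − 17·t)] + 576
       = -31·t + 366 = 1048
⇒ t = -22.

-22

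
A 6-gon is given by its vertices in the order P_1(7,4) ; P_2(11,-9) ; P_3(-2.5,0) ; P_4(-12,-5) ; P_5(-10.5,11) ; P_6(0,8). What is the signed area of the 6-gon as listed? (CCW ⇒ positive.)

-220.75

P_1→P_2: (7)(-9) − (11)(4) = -107
P_2→P_3: (11)(0) − (-2.5)(-9) = -22.5
P_3→P_4: (-2.5)(-5) − (-12)(0) = 12.5
P_4→P_5: (-12)(11) − (-10.5)(-5) = -184.5
P_5→P_6: (-10.5)(8) − (0)(11) = -84
P_6→P_1: (0)(4) − (7)(8) = -56
Σ = -441.5
Signed area = Σ/2 = -220.75 (negative ⇒ clockwise traversal).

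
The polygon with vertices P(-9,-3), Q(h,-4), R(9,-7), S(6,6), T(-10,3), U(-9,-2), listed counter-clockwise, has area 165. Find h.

-7

The doubled signed area Σ (x_i y_{i+1} − x_{i+1} y_i) is linear in h.
With h=0 it equals 302; the coefficient of h is -4 (from the two edges through Q).
So -4·h + 302 = 2·165 = 330 ⇒ h = -7.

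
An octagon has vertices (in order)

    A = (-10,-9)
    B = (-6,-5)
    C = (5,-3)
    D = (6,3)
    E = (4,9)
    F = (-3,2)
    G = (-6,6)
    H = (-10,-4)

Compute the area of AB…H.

138.5

Apply the shoelace (surveyor's) formula: 2A = Σ (x_i·y_{i+1} − x_{i+1}·y_i), indices taken mod 8.
Σ = (-4) + (43) + (33) + (42) + (35) + (-6) + (84) + (50) = 277
Area = |Σ|/2 = 138.5.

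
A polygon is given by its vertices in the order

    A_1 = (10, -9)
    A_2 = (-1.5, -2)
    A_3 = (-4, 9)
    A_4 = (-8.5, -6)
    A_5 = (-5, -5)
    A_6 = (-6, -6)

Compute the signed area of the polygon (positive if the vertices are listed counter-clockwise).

A_1→A_2: (10)(-2) − (-1.5)(-9) = -33.5
A_2→A_3: (-1.5)(9) − (-4)(-2) = -21.5
A_3→A_4: (-4)(-6) − (-8.5)(9) = 100.5
A_4→A_5: (-8.5)(-5) − (-5)(-6) = 12.5
A_5→A_6: (-5)(-6) − (-6)(-5) = 0
A_6→A_1: (-6)(-9) − (10)(-6) = 114
Σ = 172
Signed area = Σ/2 = 86 (positive ⇒ counter-clockwise traversal).

86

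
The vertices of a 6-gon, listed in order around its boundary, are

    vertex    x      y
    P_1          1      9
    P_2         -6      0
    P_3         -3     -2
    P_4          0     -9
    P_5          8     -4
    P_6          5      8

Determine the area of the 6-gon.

143

Apply the surveyor's formula: 2A = Σ (x_i·y_{i+1} − x_{i+1}·y_i), indices taken mod 6.
Σ = (54) + (12) + (27) + (72) + (84) + (37) = 286
Area = |Σ|/2 = 143.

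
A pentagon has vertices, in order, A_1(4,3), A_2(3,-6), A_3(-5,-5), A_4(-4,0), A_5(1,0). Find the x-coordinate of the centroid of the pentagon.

Apply Gauss's area formula. First the cross-terms c_i = x_i·y_{i+1} − x_{i+1}·y_i:
  -33, -45, -20, 0, 3  ⇒  2A = -95, A = -47.5.
Then Σ (x_i + x_{i+1})·c_i = 54, so x̄ = 54 / (6·(-47.5)) = -18/95.

-18/95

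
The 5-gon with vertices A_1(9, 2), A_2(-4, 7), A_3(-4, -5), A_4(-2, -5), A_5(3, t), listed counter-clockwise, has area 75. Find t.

0

Write out the shoelace sum; only the two edges meeting at A_5 involve t:
2·Area = [((-2)·t − 3·(-5)) + (3·2 − 9·t)] + 129
       = -11·t + 150 = 150
⇒ t = 0.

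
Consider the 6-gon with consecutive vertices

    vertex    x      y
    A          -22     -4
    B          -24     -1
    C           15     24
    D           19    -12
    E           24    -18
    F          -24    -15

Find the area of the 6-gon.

1175.5

Cross-terms: -74, -561, -636, -54, -792, -234  ⇒  Σ = -2351
Area = |Σ|/2 = 1175.5.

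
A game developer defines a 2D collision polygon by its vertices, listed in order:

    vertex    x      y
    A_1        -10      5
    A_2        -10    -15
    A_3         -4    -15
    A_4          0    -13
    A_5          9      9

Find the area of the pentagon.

297

Apply the shoelace (surveyor's) formula: 2A = Σ (x_i·y_{i+1} − x_{i+1}·y_i), indices taken mod 5.
Σ = (200) + (90) + (52) + (117) + (135) = 594
Area = |Σ|/2 = 297.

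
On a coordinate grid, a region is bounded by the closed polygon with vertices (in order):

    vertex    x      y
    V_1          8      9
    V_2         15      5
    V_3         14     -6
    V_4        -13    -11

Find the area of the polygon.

258

Apply the shoelace (surveyor's) formula: 2A = Σ (x_i·y_{i+1} − x_{i+1}·y_i), indices taken mod 4.
V_1→V_2: (8)(5) − (15)(9) = -95
V_2→V_3: (15)(-6) − (14)(5) = -160
V_3→V_4: (14)(-11) − (-13)(-6) = -232
V_4→V_1: (-13)(9) − (8)(-11) = -29
Σ = -516
Area = |Σ|/2 = 258.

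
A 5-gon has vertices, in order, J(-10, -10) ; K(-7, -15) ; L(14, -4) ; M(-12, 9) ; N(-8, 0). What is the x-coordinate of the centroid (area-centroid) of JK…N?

-403/274

Apply Gauss's area formula. First the cross-terms c_i = x_i·y_{i+1} − x_{i+1}·y_i:
  80, 238, 78, 72, 80  ⇒  2A = 548, A = 274.
Then Σ (x_i + x_{i+1})·c_i = -2418, so x̄ = -2418 / (6·274) = -403/274.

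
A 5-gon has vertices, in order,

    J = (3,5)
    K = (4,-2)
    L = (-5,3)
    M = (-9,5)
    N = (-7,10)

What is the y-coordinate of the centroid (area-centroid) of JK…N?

310/71

Apply the surveyor's formula. First the cross-terms c_i = x_i·y_{i+1} − x_{i+1}·y_i:
  -26, 2, 2, -55, -65  ⇒  2A = -142, A = -71.
Then Σ (y_i + y_{i+1})·c_i = -1860, so ȳ = -1860 / (6·(-71)) = 310/71.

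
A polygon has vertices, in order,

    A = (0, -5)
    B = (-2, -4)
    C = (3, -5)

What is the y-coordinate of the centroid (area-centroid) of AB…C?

-14/3

Apply the shoelace formula. First the cross-terms c_i = x_i·y_{i+1} − x_{i+1}·y_i:
  -10, 22, -15  ⇒  2A = -3, A = -1.5.
Then Σ (y_i + y_{i+1})·c_i = 42, so ȳ = 42 / (6·(-1.5)) = -14/3.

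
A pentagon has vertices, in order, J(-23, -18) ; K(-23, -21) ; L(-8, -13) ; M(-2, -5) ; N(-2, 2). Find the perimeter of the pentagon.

66

|JK| = √((0)² + (-3)²) = √9 = 3
|KL| = √((15)² + (8)²) = √289 = 17
|LM| = √((6)² + (8)²) = √100 = 10
|MN| = √((0)² + (7)²) = √49 = 7
|NJ| = √((-21)² + (-20)²) = √841 = 29
Perimeter = 3 + 17 + 10 + 7 + 29 = 66.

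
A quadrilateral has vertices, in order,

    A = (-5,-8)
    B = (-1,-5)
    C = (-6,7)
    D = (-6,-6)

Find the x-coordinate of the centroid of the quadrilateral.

-977/228

Apply Gauss's area formula. First the cross-terms c_i = x_i·y_{i+1} − x_{i+1}·y_i:
  17, -37, 78, 18  ⇒  2A = 76, A = 38.
Then Σ (x_i + x_{i+1})·c_i = -977, so x̄ = -977 / (6·38) = -977/228.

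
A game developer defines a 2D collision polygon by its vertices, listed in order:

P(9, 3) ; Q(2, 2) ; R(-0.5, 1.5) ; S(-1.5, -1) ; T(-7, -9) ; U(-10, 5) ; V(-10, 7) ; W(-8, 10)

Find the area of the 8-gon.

Cross-terms: 12, 4, 2.75, 6.5, -125, -20, -44, -114  ⇒  Σ = -277.75
Area = |Σ|/2 = 138.875.

138.875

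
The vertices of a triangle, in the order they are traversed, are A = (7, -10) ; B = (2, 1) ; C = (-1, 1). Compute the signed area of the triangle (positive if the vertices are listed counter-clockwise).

Cross-terms: 27, 3, 3  ⇒  Σ = 33
Signed area = Σ/2 = 16.5 (positive ⇒ counter-clockwise traversal).

16.5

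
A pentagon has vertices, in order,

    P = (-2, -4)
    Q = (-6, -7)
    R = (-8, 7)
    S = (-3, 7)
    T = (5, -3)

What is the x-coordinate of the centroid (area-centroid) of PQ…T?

-569/195

Apply the shoelace (surveyor's) formula. First the cross-terms c_i = x_i·y_{i+1} − x_{i+1}·y_i:
  -10, -98, -35, -26, -26  ⇒  2A = -195, A = -97.5.
Then Σ (x_i + x_{i+1})·c_i = 1707, so x̄ = 1707 / (6·(-97.5)) = -569/195.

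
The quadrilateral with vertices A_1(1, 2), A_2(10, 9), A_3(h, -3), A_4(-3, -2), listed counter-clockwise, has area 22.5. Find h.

-9

Write out the shoelace sum; only the two edges meeting at A_3 involve h:
2·Area = [(10·(-3) − h·9) + (h·(-2) − (-3)·(-3))] + -15
       = -11·h + -54 = 45
⇒ h = -9.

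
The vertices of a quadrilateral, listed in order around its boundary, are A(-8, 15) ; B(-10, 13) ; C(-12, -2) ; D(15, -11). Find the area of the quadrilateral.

Apply the shoelace (surveyor's) formula: 2A = Σ (x_i·y_{i+1} − x_{i+1}·y_i), indices taken mod 4.
Σ = (46) + (176) + (162) + (137) = 521
Area = |Σ|/2 = 260.5.

260.5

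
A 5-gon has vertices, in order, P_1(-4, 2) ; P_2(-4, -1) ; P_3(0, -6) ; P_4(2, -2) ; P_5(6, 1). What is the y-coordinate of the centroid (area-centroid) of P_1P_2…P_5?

Apply Gauss's area formula. First the cross-terms c_i = x_i·y_{i+1} − x_{i+1}·y_i:
  12, 24, 12, 14, 16  ⇒  2A = 78, A = 39.
Then Σ (y_i + y_{i+1})·c_i = -218, so ȳ = -218 / (6·39) = -109/117.

-109/117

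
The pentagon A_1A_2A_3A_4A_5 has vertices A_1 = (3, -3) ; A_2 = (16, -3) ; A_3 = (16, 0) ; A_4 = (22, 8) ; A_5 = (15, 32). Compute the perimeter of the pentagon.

|A_1A_2| = √((13)² + (0)²) = √169 = 13
|A_2A_3| = √((0)² + (3)²) = √9 = 3
|A_3A_4| = √((6)² + (8)²) = √100 = 10
|A_4A_5| = √((-7)² + (24)²) = √625 = 25
|A_5A_1| = √((-12)² + (-35)²) = √1369 = 37
Perimeter = 13 + 3 + 10 + 25 + 37 = 88.

88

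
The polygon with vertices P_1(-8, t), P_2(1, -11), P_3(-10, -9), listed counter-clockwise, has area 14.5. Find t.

The doubled signed area Σ (x_i y_{i+1} − x_{i+1} y_i) is linear in t.
With t=0 it equals -103; the coefficient of t is -11 (from the two edges through P_1).
So -11·t + -103 = 2·14.5 = 29 ⇒ t = -12.

-12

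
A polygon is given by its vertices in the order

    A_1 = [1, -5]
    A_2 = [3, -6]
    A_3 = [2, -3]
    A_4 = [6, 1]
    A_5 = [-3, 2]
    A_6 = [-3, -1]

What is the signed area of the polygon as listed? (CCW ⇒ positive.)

36

Cross-terms: 9, 3, 20, 15, 9, 16  ⇒  Σ = 72
Signed area = Σ/2 = 36 (positive ⇒ counter-clockwise traversal).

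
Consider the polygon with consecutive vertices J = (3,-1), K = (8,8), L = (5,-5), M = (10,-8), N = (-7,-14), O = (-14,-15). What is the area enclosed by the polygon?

133

Σ = (32) + (-80) + (10) + (-196) + (-91) + (59) = -266
Area = |Σ|/2 = 133.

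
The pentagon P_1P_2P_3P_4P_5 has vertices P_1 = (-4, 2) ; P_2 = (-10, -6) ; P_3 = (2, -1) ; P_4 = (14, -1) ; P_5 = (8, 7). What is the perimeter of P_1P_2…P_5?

58

|P_1P_2| = √((-6)² + (-8)²) = √100 = 10
|P_2P_3| = √((12)² + (5)²) = √169 = 13
|P_3P_4| = √((12)² + (0)²) = √144 = 12
|P_4P_5| = √((-6)² + (8)²) = √100 = 10
|P_5P_1| = √((-12)² + (-5)²) = √169 = 13
Perimeter = 10 + 13 + 12 + 10 + 13 = 58.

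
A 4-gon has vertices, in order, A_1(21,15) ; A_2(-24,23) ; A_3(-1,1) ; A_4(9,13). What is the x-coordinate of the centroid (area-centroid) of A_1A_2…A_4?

Apply the surveyor's formula. First the cross-terms c_i = x_i·y_{i+1} − x_{i+1}·y_i:
  843, -1, -22, -138  ⇒  2A = 682, A = 341.
Then Σ (x_i + x_{i+1})·c_i = -6820, so x̄ = -6820 / (6·341) = -10/3.

-10/3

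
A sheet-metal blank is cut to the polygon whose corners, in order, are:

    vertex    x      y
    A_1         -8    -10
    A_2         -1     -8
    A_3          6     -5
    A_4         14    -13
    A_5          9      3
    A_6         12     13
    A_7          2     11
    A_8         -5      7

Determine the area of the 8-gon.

310

Apply Gauss's area formula: 2A = Σ (x_i·y_{i+1} − x_{i+1}·y_i), indices taken mod 8.
Σ = (54) + (53) + (-8) + (159) + (81) + (106) + (69) + (106) = 620
Area = |Σ|/2 = 310.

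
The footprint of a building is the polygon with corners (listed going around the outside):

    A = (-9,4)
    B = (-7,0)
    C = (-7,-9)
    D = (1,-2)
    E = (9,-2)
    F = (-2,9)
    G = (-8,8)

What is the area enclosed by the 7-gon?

151.5

Σ = (28) + (63) + (23) + (16) + (77) + (56) + (40) = 303
Area = |Σ|/2 = 151.5.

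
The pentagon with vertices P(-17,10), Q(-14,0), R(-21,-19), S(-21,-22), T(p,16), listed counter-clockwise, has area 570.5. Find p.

Write out the shoelace sum; only the two edges meeting at T involve p:
2·Area = [((-21)·16 − p·(-22)) + (p·10 − (-17)·16)] + 469
       = 32·p + 405 = 1141
⇒ p = 23.

23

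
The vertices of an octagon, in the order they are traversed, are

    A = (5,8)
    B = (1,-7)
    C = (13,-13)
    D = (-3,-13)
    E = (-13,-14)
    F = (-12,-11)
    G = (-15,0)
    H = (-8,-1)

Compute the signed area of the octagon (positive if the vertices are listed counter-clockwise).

Σ = (-43) + (78) + (-208) + (-127) + (-25) + (-165) + (15) + (-59) = -534
Signed area = Σ/2 = -267 (negative ⇒ clockwise traversal).

-267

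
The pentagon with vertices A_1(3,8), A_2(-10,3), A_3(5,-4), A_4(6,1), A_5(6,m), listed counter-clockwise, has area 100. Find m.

The doubled signed area Σ (x_i y_{i+1} − x_{i+1} y_i) is linear in m.
With m=0 it equals 185; the coefficient of m is 3 (from the two edges through A_5).
So 3·m + 185 = 2·100 = 200 ⇒ m = 5.

5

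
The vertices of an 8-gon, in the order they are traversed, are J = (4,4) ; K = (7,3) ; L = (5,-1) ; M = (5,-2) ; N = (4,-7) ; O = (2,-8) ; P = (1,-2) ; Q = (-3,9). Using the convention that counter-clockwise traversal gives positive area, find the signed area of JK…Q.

Cross-terms: -16, -22, -5, -27, -18, 4, 3, -48  ⇒  Σ = -129
Signed area = Σ/2 = -64.5 (negative ⇒ clockwise traversal).

-64.5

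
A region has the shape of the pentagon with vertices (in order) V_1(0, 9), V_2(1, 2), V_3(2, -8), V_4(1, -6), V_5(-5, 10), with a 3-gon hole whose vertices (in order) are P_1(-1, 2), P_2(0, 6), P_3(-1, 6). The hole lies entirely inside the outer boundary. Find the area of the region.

43

Outer boundary:
Apply the shoelace formula: 2A = Σ (x_i·y_{i+1} − x_{i+1}·y_i), indices taken mod 5.
Cross-terms: -9, -12, -4, -20, -45  ⇒  Σ = -90
Area = |Σ|/2 = 45.
Hole:
Apply the shoelace (surveyor's) formula: 2A = Σ (x_i·y_{i+1} − x_{i+1}·y_i), indices taken mod 3.
Σ = (-6) + (6) + (4) = 4
Area = |Σ|/2 = 2.
Net area = 45 − 2 = 43.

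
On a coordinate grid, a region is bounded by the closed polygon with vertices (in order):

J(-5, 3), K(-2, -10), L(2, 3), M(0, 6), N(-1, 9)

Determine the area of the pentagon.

Σ = (56) + (14) + (12) + (6) + (42) = 130
Area = |Σ|/2 = 65.

65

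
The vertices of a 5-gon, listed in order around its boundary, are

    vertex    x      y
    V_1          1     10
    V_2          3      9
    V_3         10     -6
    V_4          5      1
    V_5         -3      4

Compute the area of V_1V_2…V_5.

V_1→V_2: (1)(9) − (3)(10) = -21
V_2→V_3: (3)(-6) − (10)(9) = -108
V_3→V_4: (10)(1) − (5)(-6) = 40
V_4→V_5: (5)(4) − (-3)(1) = 23
V_5→V_1: (-3)(10) − (1)(4) = -34
Σ = -100
Area = |Σ|/2 = 50.

50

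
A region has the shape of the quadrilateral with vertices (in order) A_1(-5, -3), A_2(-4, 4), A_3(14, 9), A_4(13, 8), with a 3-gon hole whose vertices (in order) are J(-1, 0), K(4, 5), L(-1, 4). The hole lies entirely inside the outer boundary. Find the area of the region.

54

Outer boundary:
Apply Gauss's area formula: 2A = Σ (x_i·y_{i+1} − x_{i+1}·y_i), indices taken mod 4.
Cross-terms: -32, -92, -5, 1  ⇒  Σ = -128
Area = |Σ|/2 = 64.
Hole:
Apply Gauss's area formula: 2A = Σ (x_i·y_{i+1} − x_{i+1}·y_i), indices taken mod 3.
Σ = (-5) + (21) + (4) = 20
Area = |Σ|/2 = 10.
Net area = 64 − 10 = 54.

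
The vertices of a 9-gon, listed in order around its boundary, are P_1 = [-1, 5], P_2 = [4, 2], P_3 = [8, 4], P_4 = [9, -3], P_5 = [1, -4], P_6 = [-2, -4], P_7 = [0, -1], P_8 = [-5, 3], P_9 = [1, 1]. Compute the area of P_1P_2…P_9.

66

Σ = (-22) + (0) + (-60) + (-33) + (-12) + (2) + (-5) + (-8) + (6) = -132
Area = |Σ|/2 = 66.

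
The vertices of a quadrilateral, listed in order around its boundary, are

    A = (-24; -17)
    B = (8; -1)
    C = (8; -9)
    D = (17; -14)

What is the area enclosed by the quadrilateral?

244

Apply the shoelace (surveyor's) formula: 2A = Σ (x_i·y_{i+1} − x_{i+1}·y_i), indices taken mod 4.
Cross-terms: 160, -64, 41, -625  ⇒  Σ = -488
Area = |Σ|/2 = 244.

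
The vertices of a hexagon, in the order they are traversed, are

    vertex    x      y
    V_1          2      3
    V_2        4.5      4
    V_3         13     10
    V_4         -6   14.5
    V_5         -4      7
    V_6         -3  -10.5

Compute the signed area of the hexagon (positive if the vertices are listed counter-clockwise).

163.5

Apply Gauss's area formula: 2A = Σ (x_i·y_{i+1} − x_{i+1}·y_i), indices taken mod 6.
Σ = (-5.5) + (-7) + (248.5) + (16) + (63) + (12) = 327
Signed area = Σ/2 = 163.5 (positive ⇒ counter-clockwise traversal).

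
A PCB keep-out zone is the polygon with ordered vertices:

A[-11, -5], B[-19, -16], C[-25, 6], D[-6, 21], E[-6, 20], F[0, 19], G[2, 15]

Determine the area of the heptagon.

Apply the surveyor's formula: 2A = Σ (x_i·y_{i+1} − x_{i+1}·y_i), indices taken mod 7.
A→B: (-11)(-16) − (-19)(-5) = 81
B→C: (-19)(6) − (-25)(-16) = -514
C→D: (-25)(21) − (-6)(6) = -489
D→E: (-6)(20) − (-6)(21) = 6
E→F: (-6)(19) − (0)(20) = -114
F→G: (0)(15) − (2)(19) = -38
G→A: (2)(-5) − (-11)(15) = 155
Σ = -913
Area = |Σ|/2 = 456.5.

456.5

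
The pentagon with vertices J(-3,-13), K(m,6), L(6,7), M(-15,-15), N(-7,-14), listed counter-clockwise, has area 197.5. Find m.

14

The doubled signed area Σ (x_i y_{i+1} − x_{i+1} y_i) is linear in m.
With m=0 it equals 115; the coefficient of m is 20 (from the two edges through K).
So 20·m + 115 = 2·197.5 = 395 ⇒ m = 14.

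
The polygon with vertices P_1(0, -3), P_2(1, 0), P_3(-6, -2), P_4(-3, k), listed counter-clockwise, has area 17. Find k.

Write out the shoelace sum; only the two edges meeting at P_4 involve k:
2·Area = [((-6)·k − (-3)·(-2)) + ((-3)·(-3) − 0·k)] + 1
       = -6·k + 4 = 34
⇒ k = -5.

-5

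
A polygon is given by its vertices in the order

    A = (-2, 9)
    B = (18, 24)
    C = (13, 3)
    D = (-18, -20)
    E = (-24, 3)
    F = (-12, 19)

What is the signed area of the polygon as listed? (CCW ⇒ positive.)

A→B: (-2)(24) − (18)(9) = -210
B→C: (18)(3) − (13)(24) = -258
C→D: (13)(-20) − (-18)(3) = -206
D→E: (-18)(3) − (-24)(-20) = -534
E→F: (-24)(19) − (-12)(3) = -420
F→A: (-12)(9) − (-2)(19) = -70
Σ = -1698
Signed area = Σ/2 = -849 (negative ⇒ clockwise traversal).

-849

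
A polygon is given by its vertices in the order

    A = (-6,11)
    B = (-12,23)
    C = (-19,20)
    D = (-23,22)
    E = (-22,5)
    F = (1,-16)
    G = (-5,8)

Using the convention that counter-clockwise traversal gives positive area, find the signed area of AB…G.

Σ = (-6) + (197) + (42) + (369) + (347) + (-72) + (-7) = 870
Signed area = Σ/2 = 435 (positive ⇒ counter-clockwise traversal).

435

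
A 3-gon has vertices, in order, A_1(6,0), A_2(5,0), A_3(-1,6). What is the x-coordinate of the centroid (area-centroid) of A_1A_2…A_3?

Apply the shoelace (surveyor's) formula. First the cross-terms c_i = x_i·y_{i+1} − x_{i+1}·y_i:
  0, 30, -36  ⇒  2A = -6, A = -3.
Then Σ (x_i + x_{i+1})·c_i = -60, so x̄ = -60 / (6·(-3)) = 10/3.

10/3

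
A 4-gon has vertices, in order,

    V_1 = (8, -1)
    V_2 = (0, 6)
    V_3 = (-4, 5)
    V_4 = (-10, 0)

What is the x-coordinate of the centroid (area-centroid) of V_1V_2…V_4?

-12/11

Apply the shoelace formula. First the cross-terms c_i = x_i·y_{i+1} − x_{i+1}·y_i:
  48, 24, 50, 10  ⇒  2A = 132, A = 66.
Then Σ (x_i + x_{i+1})·c_i = -432, so x̄ = -432 / (6·66) = -12/11.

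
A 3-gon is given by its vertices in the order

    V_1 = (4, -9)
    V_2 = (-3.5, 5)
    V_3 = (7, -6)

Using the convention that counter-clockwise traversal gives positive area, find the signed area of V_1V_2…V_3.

-32.25

Σ = (-11.5) + (-14) + (-39) = -64.5
Signed area = Σ/2 = -32.25 (negative ⇒ clockwise traversal).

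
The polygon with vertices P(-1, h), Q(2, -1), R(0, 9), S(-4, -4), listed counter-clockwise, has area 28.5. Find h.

-1

The doubled signed area Σ (x_i y_{i+1} − x_{i+1} y_i) is linear in h.
With h=0 it equals 51; the coefficient of h is -6 (from the two edges through P).
So -6·h + 51 = 2·28.5 = 57 ⇒ h = -1.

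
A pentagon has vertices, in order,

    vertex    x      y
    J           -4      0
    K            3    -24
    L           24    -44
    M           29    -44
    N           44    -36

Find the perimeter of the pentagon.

136

|JK| = √((7)² + (-24)²) = √625 = 25
|KL| = √((21)² + (-20)²) = √841 = 29
|LM| = √((5)² + (0)²) = √25 = 5
|MN| = √((15)² + (8)²) = √289 = 17
|NJ| = √((-48)² + (36)²) = √3600 = 60
Perimeter = 25 + 29 + 5 + 17 + 60 = 136.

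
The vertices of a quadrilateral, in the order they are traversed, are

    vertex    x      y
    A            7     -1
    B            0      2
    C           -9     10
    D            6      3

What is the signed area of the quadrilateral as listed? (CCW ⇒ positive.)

-41

Apply the shoelace formula: 2A = Σ (x_i·y_{i+1} − x_{i+1}·y_i), indices taken mod 4.
Σ = (14) + (18) + (-87) + (-27) = -82
Signed area = Σ/2 = -41 (negative ⇒ clockwise traversal).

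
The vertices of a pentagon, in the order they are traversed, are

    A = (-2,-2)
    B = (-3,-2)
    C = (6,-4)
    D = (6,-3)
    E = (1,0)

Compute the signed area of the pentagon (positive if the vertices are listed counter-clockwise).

14.5

Apply the shoelace (surveyor's) formula: 2A = Σ (x_i·y_{i+1} − x_{i+1}·y_i), indices taken mod 5.
Σ = (-2) + (24) + (6) + (3) + (-2) = 29
Signed area = Σ/2 = 14.5 (positive ⇒ counter-clockwise traversal).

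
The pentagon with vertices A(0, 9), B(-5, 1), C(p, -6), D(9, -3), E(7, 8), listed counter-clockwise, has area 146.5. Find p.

-2

The doubled signed area Σ (x_i y_{i+1} − x_{i+1} y_i) is linear in p.
With p=0 it equals 285; the coefficient of p is -4 (from the two edges through C).
So -4·p + 285 = 2·146.5 = 293 ⇒ p = -2.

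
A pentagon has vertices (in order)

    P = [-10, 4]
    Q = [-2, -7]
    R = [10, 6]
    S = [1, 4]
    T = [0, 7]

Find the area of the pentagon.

123.5

Σ = (78) + (58) + (34) + (7) + (70) = 247
Area = |Σ|/2 = 123.5.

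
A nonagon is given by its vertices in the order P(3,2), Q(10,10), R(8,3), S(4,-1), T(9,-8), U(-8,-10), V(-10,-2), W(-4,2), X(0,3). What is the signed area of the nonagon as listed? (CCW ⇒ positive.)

-185

Apply Gauss's area formula: 2A = Σ (x_i·y_{i+1} − x_{i+1}·y_i), indices taken mod 9.
Cross-terms: 10, -50, -20, -23, -154, -84, -28, -12, -9  ⇒  Σ = -370
Signed area = Σ/2 = -185 (negative ⇒ clockwise traversal).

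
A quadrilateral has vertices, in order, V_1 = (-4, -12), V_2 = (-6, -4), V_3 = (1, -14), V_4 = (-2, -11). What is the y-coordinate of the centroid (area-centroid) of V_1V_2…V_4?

-83/9

Apply the shoelace formula. First the cross-terms c_i = x_i·y_{i+1} − x_{i+1}·y_i:
  -56, 88, -39, -20  ⇒  2A = -27, A = -13.5.
Then Σ (y_i + y_{i+1})·c_i = 747, so ȳ = 747 / (6·(-13.5)) = -83/9.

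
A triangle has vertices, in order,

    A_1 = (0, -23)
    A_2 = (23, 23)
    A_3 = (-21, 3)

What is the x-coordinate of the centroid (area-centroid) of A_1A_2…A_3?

Apply Gauss's area formula. First the cross-terms c_i = x_i·y_{i+1} − x_{i+1}·y_i:
  529, 552, 483  ⇒  2A = 1564, A = 782.
Then Σ (x_i + x_{i+1})·c_i = 3128, so x̄ = 3128 / (6·782) = 2/3.

2/3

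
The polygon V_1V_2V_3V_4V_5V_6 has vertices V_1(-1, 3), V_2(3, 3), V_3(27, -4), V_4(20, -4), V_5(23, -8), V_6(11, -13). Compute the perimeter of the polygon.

74

|V_1V_2| = √((4)² + (0)²) = √16 = 4
|V_2V_3| = √((24)² + (-7)²) = √625 = 25
|V_3V_4| = √((-7)² + (0)²) = √49 = 7
|V_4V_5| = √((3)² + (-4)²) = √25 = 5
|V_5V_6| = √((-12)² + (-5)²) = √169 = 13
|V_6V_1| = √((-12)² + (16)²) = √400 = 20
Perimeter = 4 + 25 + 7 + 5 + 13 + 20 = 74.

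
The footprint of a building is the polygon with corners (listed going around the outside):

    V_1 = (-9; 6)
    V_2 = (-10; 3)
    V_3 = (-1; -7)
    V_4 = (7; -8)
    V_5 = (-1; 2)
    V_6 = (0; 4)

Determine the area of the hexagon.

V_1→V_2: (-9)(3) − (-10)(6) = 33
V_2→V_3: (-10)(-7) − (-1)(3) = 73
V_3→V_4: (-1)(-8) − (7)(-7) = 57
V_4→V_5: (7)(2) − (-1)(-8) = 6
V_5→V_6: (-1)(4) − (0)(2) = -4
V_6→V_1: (0)(6) − (-9)(4) = 36
Σ = 201
Area = |Σ|/2 = 100.5.

100.5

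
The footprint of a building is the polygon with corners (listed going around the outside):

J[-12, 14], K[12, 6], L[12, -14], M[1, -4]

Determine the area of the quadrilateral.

274

Σ = (-240) + (-240) + (-34) + (-34) = -548
Area = |Σ|/2 = 274.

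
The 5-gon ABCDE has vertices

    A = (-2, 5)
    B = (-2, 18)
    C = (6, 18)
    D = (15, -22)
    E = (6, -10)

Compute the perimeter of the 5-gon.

94

|AB| = √((0)² + (13)²) = √169 = 13
|BC| = √((8)² + (0)²) = √64 = 8
|CD| = √((9)² + (-40)²) = √1681 = 41
|DE| = √((-9)² + (12)²) = √225 = 15
|EA| = √((-8)² + (15)²) = √289 = 17
Perimeter = 13 + 8 + 41 + 15 + 17 = 94.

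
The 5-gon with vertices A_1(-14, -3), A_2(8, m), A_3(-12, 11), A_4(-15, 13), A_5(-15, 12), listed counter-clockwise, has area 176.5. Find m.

-2

The doubled signed area Σ (x_i y_{i+1} − x_{i+1} y_i) is linear in m.
With m=0 it equals 349; the coefficient of m is -2 (from the two edges through A_2).
So -2·m + 349 = 2·176.5 = 353 ⇒ m = -2.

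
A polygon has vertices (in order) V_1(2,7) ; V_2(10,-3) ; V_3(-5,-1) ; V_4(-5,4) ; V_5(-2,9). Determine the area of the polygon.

Apply the shoelace formula: 2A = Σ (x_i·y_{i+1} − x_{i+1}·y_i), indices taken mod 5.
Σ = (-76) + (-25) + (-25) + (-37) + (-32) = -195
Area = |Σ|/2 = 97.5.

97.5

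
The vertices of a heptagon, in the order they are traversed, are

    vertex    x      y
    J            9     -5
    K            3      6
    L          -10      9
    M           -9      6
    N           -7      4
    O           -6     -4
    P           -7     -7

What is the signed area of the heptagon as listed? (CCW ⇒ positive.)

173.5

Apply the surveyor's formula: 2A = Σ (x_i·y_{i+1} − x_{i+1}·y_i), indices taken mod 7.
Σ = (69) + (87) + (21) + (6) + (52) + (14) + (98) = 347
Signed area = Σ/2 = 173.5 (positive ⇒ counter-clockwise traversal).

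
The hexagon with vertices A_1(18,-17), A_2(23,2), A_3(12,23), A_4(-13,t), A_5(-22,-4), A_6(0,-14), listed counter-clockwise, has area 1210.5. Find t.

Write out the shoelace sum; only the two edges meeting at A_4 involve t:
2·Area = [(12·t − (-13)·23) + ((-13)·(-4) − (-22)·t)] + 1492
       = 34·t + 1843 = 2421
⇒ t = 17.

17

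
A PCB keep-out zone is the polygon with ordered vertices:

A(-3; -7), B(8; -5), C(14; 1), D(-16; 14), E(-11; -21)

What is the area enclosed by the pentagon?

Cross-terms: 71, 78, 212, 490, 14  ⇒  Σ = 865
Area = |Σ|/2 = 432.5.

432.5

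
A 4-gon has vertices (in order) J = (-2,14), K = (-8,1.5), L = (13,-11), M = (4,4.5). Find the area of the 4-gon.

172.5

Apply the surveyor's formula: 2A = Σ (x_i·y_{i+1} − x_{i+1}·y_i), indices taken mod 4.
Σ = (109) + (68.5) + (102.5) + (65) = 345
Area = |Σ|/2 = 172.5.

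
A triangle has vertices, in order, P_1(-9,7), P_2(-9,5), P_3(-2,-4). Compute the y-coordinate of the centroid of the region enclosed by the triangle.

Apply the shoelace (surveyor's) formula. First the cross-terms c_i = x_i·y_{i+1} − x_{i+1}·y_i:
  18, 46, -50  ⇒  2A = 14, A = 7.
Then Σ (y_i + y_{i+1})·c_i = 112, so ȳ = 112 / (6·7) = 8/3.

8/3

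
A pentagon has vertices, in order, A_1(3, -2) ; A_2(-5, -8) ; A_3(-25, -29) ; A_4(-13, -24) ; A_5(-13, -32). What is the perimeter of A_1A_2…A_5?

94

|A_1A_2| = √((-8)² + (-6)²) = √100 = 10
|A_2A_3| = √((-20)² + (-21)²) = √841 = 29
|A_3A_4| = √((12)² + (5)²) = √169 = 13
|A_4A_5| = √((0)² + (-8)²) = √64 = 8
|A_5A_1| = √((16)² + (30)²) = √1156 = 34
Perimeter = 10 + 29 + 13 + 8 + 34 = 94.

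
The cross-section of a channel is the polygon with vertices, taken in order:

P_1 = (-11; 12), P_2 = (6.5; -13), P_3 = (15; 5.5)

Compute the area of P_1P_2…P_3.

268.125

Σ = (65) + (230.75) + (240.5) = 536.25
Area = |Σ|/2 = 268.125.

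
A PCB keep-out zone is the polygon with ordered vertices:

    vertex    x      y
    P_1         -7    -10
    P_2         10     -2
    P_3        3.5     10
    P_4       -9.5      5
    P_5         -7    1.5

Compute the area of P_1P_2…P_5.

217.375

Apply the surveyor's formula: 2A = Σ (x_i·y_{i+1} − x_{i+1}·y_i), indices taken mod 5.
Cross-terms: 114, 107, 112.5, 20.75, 80.5  ⇒  Σ = 434.75
Area = |Σ|/2 = 217.375.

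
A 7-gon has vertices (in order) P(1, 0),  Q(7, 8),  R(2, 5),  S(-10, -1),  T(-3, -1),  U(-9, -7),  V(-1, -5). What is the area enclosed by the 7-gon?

Apply the shoelace formula: 2A = Σ (x_i·y_{i+1} − x_{i+1}·y_i), indices taken mod 7.
Cross-terms: 8, 19, 48, 7, 12, 38, 5  ⇒  Σ = 137
Area = |Σ|/2 = 68.5.

68.5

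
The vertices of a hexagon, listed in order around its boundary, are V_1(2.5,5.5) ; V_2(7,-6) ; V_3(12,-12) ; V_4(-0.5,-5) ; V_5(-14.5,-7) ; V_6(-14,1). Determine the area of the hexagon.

196.25

Apply the shoelace formula: 2A = Σ (x_i·y_{i+1} − x_{i+1}·y_i), indices taken mod 6.
Σ = (-53.5) + (-12) + (-66) + (-69) + (-112.5) + (-79.5) = -392.5
Area = |Σ|/2 = 196.25.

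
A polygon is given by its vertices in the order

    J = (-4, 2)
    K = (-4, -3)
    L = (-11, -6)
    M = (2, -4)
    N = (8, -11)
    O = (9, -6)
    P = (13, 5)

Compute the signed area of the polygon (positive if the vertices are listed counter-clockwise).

Apply the shoelace (surveyor's) formula: 2A = Σ (x_i·y_{i+1} − x_{i+1}·y_i), indices taken mod 7.
Σ = (20) + (-9) + (56) + (10) + (51) + (123) + (46) = 297
Signed area = Σ/2 = 148.5 (positive ⇒ counter-clockwise traversal).

148.5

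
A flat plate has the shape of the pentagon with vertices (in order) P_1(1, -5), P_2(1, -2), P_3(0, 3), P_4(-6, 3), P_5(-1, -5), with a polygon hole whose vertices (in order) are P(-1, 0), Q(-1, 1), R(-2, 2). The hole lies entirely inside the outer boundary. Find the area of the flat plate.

33

Outer boundary:
Apply Gauss's area formula: 2A = Σ (x_i·y_{i+1} − x_{i+1}·y_i), indices taken mod 5.
P_1→P_2: (1)(-2) − (1)(-5) = 3
P_2→P_3: (1)(3) − (0)(-2) = 3
P_3→P_4: (0)(3) − (-6)(3) = 18
P_4→P_5: (-6)(-5) − (-1)(3) = 33
P_5→P_1: (-1)(-5) − (1)(-5) = 10
Σ = 67
Area = |Σ|/2 = 33.5.
Hole:
Apply the shoelace formula: 2A = Σ (x_i·y_{i+1} − x_{i+1}·y_i), indices taken mod 3.
Σ = (-1) + (0) + (2) = 1
Area = |Σ|/2 = 0.5.
Net area = 33.5 − 0.5 = 33.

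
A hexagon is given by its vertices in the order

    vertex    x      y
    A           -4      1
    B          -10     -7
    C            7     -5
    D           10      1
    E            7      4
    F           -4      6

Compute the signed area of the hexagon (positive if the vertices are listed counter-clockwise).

152.5

Apply Gauss's area formula: 2A = Σ (x_i·y_{i+1} − x_{i+1}·y_i), indices taken mod 6.
A→B: (-4)(-7) − (-10)(1) = 38
B→C: (-10)(-5) − (7)(-7) = 99
C→D: (7)(1) − (10)(-5) = 57
D→E: (10)(4) − (7)(1) = 33
E→F: (7)(6) − (-4)(4) = 58
F→A: (-4)(1) − (-4)(6) = 20
Σ = 305
Signed area = Σ/2 = 152.5 (positive ⇒ counter-clockwise traversal).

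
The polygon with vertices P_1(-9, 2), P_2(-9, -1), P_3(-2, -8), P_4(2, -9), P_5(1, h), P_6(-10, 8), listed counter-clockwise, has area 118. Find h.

3

The doubled signed area Σ (x_i y_{i+1} − x_{i+1} y_i) is linear in h.
With h=0 it equals 200; the coefficient of h is 12 (from the two edges through P_5).
So 12·h + 200 = 2·118 = 236 ⇒ h = 3.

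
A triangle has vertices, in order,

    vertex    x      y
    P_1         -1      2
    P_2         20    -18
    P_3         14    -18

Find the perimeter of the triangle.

|P_1P_2| = √((21)² + (-20)²) = √841 = 29
|P_2P_3| = √((-6)² + (0)²) = √36 = 6
|P_3P_1| = √((-15)² + (20)²) = √625 = 25
Perimeter = 29 + 6 + 25 = 60.

60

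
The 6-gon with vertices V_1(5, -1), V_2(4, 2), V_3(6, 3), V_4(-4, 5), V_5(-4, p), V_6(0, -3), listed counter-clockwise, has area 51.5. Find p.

Write out the shoelace sum; only the two edges meeting at V_5 involve p:
2·Area = [((-4)·p − (-4)·5) + ((-4)·(-3) − 0·p)] + 71
       = -4·p + 103 = 103
⇒ p = 0.

0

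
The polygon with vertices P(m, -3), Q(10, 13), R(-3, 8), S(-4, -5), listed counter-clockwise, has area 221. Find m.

The doubled signed area Σ (x_i y_{i+1} − x_{i+1} y_i) is linear in m.
With m=0 it equals 208; the coefficient of m is 18 (from the two edges through P).
So 18·m + 208 = 2·221 = 442 ⇒ m = 13.

13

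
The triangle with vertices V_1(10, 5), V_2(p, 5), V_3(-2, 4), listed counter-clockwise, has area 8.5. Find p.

Write out the shoelace sum; only the two edges meeting at V_2 involve p:
2·Area = [(10·5 − p·5) + (p·4 − (-2)·5)] + -50
       = -1·p + 10 = 17
⇒ p = -7.

-7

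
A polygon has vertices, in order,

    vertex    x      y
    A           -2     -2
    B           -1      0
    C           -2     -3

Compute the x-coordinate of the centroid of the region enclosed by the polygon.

Apply the shoelace (surveyor's) formula. First the cross-terms c_i = x_i·y_{i+1} − x_{i+1}·y_i:
  -2, 3, -2  ⇒  2A = -1, A = -0.5.
Then Σ (x_i + x_{i+1})·c_i = 5, so x̄ = 5 / (6·(-0.5)) = -5/3.

-5/3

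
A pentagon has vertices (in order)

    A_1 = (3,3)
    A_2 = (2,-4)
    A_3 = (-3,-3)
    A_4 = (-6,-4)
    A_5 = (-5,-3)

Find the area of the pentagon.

25

Apply Gauss's area formula: 2A = Σ (x_i·y_{i+1} − x_{i+1}·y_i), indices taken mod 5.
Σ = (-18) + (-18) + (-6) + (-2) + (-6) = -50
Area = |Σ|/2 = 25.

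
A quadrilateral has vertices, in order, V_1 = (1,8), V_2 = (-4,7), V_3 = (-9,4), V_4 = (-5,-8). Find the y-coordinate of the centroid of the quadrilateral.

367/219

Apply the surveyor's formula. First the cross-terms c_i = x_i·y_{i+1} − x_{i+1}·y_i:
  39, 47, 92, -32  ⇒  2A = 146, A = 73.
Then Σ (y_i + y_{i+1})·c_i = 734, so ȳ = 734 / (6·73) = 367/219.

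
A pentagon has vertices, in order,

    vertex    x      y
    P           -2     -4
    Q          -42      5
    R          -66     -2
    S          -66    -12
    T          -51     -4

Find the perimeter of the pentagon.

142

|PQ| = √((-40)² + (9)²) = √1681 = 41
|QR| = √((-24)² + (-7)²) = √625 = 25
|RS| = √((0)² + (-10)²) = √100 = 10
|ST| = √((15)² + (8)²) = √289 = 17
|TP| = √((49)² + (0)²) = √2401 = 49
Perimeter = 41 + 25 + 10 + 17 + 49 = 142.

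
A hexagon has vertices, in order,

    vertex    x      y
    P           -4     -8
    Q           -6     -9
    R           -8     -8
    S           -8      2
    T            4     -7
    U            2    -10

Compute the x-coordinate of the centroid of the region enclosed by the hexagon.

Apply Gauss's area formula. First the cross-terms c_i = x_i·y_{i+1} − x_{i+1}·y_i:
  -12, -24, -80, 48, -26, -56  ⇒  2A = -150, A = -75.
Then Σ (x_i + x_{i+1})·c_i = 1500, so x̄ = 1500 / (6·(-75)) = -10/3.

-10/3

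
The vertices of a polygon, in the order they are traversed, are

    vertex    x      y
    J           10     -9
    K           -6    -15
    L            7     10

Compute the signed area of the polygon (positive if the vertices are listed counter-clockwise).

-161

Apply Gauss's area formula: 2A = Σ (x_i·y_{i+1} − x_{i+1}·y_i), indices taken mod 3.
Σ = (-204) + (45) + (-163) = -322
Signed area = Σ/2 = -161 (negative ⇒ clockwise traversal).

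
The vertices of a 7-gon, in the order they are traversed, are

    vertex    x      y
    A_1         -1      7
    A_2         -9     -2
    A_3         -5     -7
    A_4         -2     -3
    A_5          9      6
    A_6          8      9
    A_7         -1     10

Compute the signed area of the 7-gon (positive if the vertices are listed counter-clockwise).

129.5

Apply the shoelace formula: 2A = Σ (x_i·y_{i+1} − x_{i+1}·y_i), indices taken mod 7.
Cross-terms: 65, 53, 1, 15, 33, 89, 3  ⇒  Σ = 259
Signed area = Σ/2 = 129.5 (positive ⇒ counter-clockwise traversal).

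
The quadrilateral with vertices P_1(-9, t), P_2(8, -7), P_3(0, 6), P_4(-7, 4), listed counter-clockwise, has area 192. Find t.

-13

Write out the shoelace sum; only the two edges meeting at P_1 involve t:
2·Area = [((-7)·t − (-9)·4) + ((-9)·(-7) − 8·t)] + 90
       = -15·t + 189 = 384
⇒ t = -13.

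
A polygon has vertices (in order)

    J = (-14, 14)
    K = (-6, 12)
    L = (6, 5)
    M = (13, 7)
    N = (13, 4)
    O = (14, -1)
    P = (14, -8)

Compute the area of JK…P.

165.5

J→K: (-14)(12) − (-6)(14) = -84
K→L: (-6)(5) − (6)(12) = -102
L→M: (6)(7) − (13)(5) = -23
M→N: (13)(4) − (13)(7) = -39
N→O: (13)(-1) − (14)(4) = -69
O→P: (14)(-8) − (14)(-1) = -98
P→J: (14)(14) − (-14)(-8) = 84
Σ = -331
Area = |Σ|/2 = 165.5.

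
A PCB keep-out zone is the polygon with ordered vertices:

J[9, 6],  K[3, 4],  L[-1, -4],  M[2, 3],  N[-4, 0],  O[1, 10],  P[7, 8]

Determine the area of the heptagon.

Cross-terms: 18, -8, 5, 12, -40, -62, -30  ⇒  Σ = -105
Area = |Σ|/2 = 52.5.

52.5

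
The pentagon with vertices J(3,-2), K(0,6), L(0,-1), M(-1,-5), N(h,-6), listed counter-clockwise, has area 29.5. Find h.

6

The doubled signed area Σ (x_i y_{i+1} − x_{i+1} y_i) is linear in h.
With h=0 it equals 41; the coefficient of h is 3 (from the two edges through N).
So 3·h + 41 = 2·29.5 = 59 ⇒ h = 6.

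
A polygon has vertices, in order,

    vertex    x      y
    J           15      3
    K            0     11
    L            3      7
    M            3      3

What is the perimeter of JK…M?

|JK| = √((-15)² + (8)²) = √289 = 17
|KL| = √((3)² + (-4)²) = √25 = 5
|LM| = √((0)² + (-4)²) = √16 = 4
|MJ| = √((12)² + (0)²) = √144 = 12
Perimeter = 17 + 5 + 4 + 12 = 38.

38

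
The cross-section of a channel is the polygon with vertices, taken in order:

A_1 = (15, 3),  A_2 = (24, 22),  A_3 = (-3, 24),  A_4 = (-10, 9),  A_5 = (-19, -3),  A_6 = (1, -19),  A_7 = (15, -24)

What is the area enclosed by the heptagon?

Apply the shoelace formula: 2A = Σ (x_i·y_{i+1} − x_{i+1}·y_i), indices taken mod 7.
Σ = (258) + (642) + (213) + (201) + (364) + (261) + (405) = 2344
Area = |Σ|/2 = 1172.

1172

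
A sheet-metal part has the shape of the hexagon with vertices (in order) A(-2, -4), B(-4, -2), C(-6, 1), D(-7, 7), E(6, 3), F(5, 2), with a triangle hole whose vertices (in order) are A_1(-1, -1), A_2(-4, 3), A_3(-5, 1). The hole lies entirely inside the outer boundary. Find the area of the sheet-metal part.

67.5

Outer boundary:
Σ = (-12) + (-16) + (-35) + (-63) + (-3) + (-16) = -145
Area = |Σ|/2 = 72.5.
Hole:
Apply Gauss's area formula: 2A = Σ (x_i·y_{i+1} − x_{i+1}·y_i), indices taken mod 3.
A_1→A_2: (-1)(3) − (-4)(-1) = -7
A_2→A_3: (-4)(1) − (-5)(3) = 11
A_3→A_1: (-5)(-1) − (-1)(1) = 6
Σ = 10
Area = |Σ|/2 = 5.
Net area = 72.5 − 5 = 67.5.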